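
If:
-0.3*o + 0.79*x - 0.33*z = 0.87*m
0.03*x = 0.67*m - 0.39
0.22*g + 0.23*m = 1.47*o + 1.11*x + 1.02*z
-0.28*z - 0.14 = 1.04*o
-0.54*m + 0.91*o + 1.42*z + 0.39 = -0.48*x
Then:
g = 0.79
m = 0.61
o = -0.09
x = 0.56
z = -0.18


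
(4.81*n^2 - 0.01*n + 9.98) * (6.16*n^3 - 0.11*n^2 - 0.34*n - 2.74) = 29.6296*n^5 - 0.5907*n^4 + 59.8425*n^3 - 14.2738*n^2 - 3.3658*n - 27.3452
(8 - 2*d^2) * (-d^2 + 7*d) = 2*d^4 - 14*d^3 - 8*d^2 + 56*d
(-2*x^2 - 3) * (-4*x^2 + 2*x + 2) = 8*x^4 - 4*x^3 + 8*x^2 - 6*x - 6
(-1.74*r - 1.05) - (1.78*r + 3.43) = -3.52*r - 4.48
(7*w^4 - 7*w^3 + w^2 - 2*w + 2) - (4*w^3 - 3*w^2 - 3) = 7*w^4 - 11*w^3 + 4*w^2 - 2*w + 5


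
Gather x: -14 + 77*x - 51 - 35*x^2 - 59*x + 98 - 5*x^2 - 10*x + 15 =-40*x^2 + 8*x + 48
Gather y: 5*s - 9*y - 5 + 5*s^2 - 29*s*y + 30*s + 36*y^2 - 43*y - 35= 5*s^2 + 35*s + 36*y^2 + y*(-29*s - 52) - 40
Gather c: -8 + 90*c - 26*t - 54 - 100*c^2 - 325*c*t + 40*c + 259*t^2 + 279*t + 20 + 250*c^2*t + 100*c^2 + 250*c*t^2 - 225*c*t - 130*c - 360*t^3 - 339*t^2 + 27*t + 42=250*c^2*t + c*(250*t^2 - 550*t) - 360*t^3 - 80*t^2 + 280*t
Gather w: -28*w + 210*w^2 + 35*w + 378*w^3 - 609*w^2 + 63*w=378*w^3 - 399*w^2 + 70*w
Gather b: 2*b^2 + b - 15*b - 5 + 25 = 2*b^2 - 14*b + 20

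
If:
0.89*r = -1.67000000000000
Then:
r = -1.88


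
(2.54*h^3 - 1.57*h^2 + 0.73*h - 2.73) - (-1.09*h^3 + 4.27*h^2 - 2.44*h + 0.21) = 3.63*h^3 - 5.84*h^2 + 3.17*h - 2.94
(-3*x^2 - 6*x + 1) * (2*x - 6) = -6*x^3 + 6*x^2 + 38*x - 6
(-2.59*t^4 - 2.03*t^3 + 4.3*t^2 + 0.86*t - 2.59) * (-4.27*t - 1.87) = 11.0593*t^5 + 13.5114*t^4 - 14.5649*t^3 - 11.7132*t^2 + 9.4511*t + 4.8433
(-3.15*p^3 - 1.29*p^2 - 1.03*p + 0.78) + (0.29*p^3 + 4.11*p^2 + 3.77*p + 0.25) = -2.86*p^3 + 2.82*p^2 + 2.74*p + 1.03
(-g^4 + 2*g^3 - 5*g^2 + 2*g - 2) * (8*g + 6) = -8*g^5 + 10*g^4 - 28*g^3 - 14*g^2 - 4*g - 12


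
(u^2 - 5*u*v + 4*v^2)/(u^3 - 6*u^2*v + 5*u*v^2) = (u - 4*v)/(u*(u - 5*v))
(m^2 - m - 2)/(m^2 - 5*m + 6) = (m + 1)/(m - 3)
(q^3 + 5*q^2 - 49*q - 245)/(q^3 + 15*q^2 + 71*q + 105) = (q - 7)/(q + 3)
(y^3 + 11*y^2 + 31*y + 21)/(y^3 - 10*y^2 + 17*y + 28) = (y^2 + 10*y + 21)/(y^2 - 11*y + 28)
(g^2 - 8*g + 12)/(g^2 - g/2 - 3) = 2*(g - 6)/(2*g + 3)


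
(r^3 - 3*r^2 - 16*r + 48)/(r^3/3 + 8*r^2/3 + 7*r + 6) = 3*(r^3 - 3*r^2 - 16*r + 48)/(r^3 + 8*r^2 + 21*r + 18)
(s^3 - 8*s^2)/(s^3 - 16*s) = s*(s - 8)/(s^2 - 16)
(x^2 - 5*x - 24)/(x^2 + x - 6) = (x - 8)/(x - 2)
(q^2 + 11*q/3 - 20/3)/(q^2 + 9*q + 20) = (q - 4/3)/(q + 4)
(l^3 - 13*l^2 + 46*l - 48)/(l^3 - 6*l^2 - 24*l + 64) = (l - 3)/(l + 4)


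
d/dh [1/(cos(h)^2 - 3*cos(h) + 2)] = (2*cos(h) - 3)*sin(h)/(cos(h)^2 - 3*cos(h) + 2)^2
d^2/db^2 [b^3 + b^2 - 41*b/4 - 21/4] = 6*b + 2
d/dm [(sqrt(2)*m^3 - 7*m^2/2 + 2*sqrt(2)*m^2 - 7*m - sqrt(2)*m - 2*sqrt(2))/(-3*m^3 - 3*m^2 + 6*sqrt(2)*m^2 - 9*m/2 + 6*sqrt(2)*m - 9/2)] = (2*m^4 + 4*sqrt(2)*m^4 - 20*sqrt(2)*m^3 - 24*m^3 - 30*sqrt(2)*m^2 + 41*m^2 - 40*sqrt(2)*m + 106*m - 6*sqrt(2) + 74)/(3*(4*m^6 - 16*sqrt(2)*m^5 + 8*m^5 - 32*sqrt(2)*m^4 + 48*m^4 - 40*sqrt(2)*m^3 + 88*m^3 - 48*sqrt(2)*m^2 + 53*m^2 - 24*sqrt(2)*m + 18*m + 9))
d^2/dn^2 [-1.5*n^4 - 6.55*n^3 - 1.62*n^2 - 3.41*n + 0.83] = -18.0*n^2 - 39.3*n - 3.24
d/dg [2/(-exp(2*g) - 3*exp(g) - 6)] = (4*exp(g) + 6)*exp(g)/(exp(2*g) + 3*exp(g) + 6)^2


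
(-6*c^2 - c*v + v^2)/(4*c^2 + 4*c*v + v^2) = (-3*c + v)/(2*c + v)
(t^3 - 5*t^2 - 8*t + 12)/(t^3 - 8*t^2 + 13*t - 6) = (t + 2)/(t - 1)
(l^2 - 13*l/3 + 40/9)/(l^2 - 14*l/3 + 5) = (l - 8/3)/(l - 3)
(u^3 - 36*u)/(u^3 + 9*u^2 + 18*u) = (u - 6)/(u + 3)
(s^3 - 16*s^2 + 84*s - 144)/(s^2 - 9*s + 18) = (s^2 - 10*s + 24)/(s - 3)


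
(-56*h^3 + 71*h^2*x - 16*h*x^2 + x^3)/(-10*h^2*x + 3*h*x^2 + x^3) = (-56*h^3 + 71*h^2*x - 16*h*x^2 + x^3)/(x*(-10*h^2 + 3*h*x + x^2))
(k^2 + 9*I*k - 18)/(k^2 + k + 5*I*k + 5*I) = (k^2 + 9*I*k - 18)/(k^2 + k + 5*I*k + 5*I)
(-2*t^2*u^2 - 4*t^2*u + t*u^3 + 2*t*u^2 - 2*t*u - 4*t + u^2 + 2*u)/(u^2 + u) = (-2*t^2*u^2 - 4*t^2*u + t*u^3 + 2*t*u^2 - 2*t*u - 4*t + u^2 + 2*u)/(u*(u + 1))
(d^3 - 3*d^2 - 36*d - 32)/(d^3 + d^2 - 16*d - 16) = (d - 8)/(d - 4)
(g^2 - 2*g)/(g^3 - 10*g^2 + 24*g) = (g - 2)/(g^2 - 10*g + 24)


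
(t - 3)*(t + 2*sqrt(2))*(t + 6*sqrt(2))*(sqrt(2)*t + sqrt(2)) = sqrt(2)*t^4 - 2*sqrt(2)*t^3 + 16*t^3 - 32*t^2 + 21*sqrt(2)*t^2 - 48*sqrt(2)*t - 48*t - 72*sqrt(2)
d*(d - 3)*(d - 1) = d^3 - 4*d^2 + 3*d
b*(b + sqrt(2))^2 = b^3 + 2*sqrt(2)*b^2 + 2*b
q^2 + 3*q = q*(q + 3)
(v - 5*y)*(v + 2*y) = v^2 - 3*v*y - 10*y^2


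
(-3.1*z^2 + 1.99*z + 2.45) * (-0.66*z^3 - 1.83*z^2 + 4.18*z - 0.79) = 2.046*z^5 + 4.3596*z^4 - 18.2167*z^3 + 6.2837*z^2 + 8.6689*z - 1.9355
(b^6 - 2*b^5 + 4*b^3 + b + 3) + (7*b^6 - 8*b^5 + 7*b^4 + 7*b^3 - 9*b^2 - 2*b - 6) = 8*b^6 - 10*b^5 + 7*b^4 + 11*b^3 - 9*b^2 - b - 3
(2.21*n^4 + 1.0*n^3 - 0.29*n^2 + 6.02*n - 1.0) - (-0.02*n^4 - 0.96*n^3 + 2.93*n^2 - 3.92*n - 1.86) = 2.23*n^4 + 1.96*n^3 - 3.22*n^2 + 9.94*n + 0.86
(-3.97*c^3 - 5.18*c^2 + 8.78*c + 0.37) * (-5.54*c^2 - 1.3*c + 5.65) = 21.9938*c^5 + 33.8582*c^4 - 64.3377*c^3 - 42.7308*c^2 + 49.126*c + 2.0905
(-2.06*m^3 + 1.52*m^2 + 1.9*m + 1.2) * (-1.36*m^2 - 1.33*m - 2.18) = 2.8016*m^5 + 0.6726*m^4 - 0.1148*m^3 - 7.4726*m^2 - 5.738*m - 2.616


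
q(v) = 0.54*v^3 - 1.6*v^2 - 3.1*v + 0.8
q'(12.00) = 191.78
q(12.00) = 666.32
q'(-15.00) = 409.40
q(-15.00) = -2135.20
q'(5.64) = 30.38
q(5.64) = 29.30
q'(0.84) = -4.64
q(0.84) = -2.61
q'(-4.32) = 40.96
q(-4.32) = -59.20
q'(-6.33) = 82.07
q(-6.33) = -180.65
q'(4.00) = 10.02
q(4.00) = -2.64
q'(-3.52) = 28.24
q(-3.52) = -31.66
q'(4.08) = 10.81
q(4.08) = -1.81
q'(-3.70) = 30.92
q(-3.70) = -36.99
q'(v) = 1.62*v^2 - 3.2*v - 3.1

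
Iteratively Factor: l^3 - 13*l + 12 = (l - 3)*(l^2 + 3*l - 4) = (l - 3)*(l - 1)*(l + 4)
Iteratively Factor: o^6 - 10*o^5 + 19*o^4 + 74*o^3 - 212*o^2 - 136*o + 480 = (o - 5)*(o^5 - 5*o^4 - 6*o^3 + 44*o^2 + 8*o - 96) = (o - 5)*(o + 2)*(o^4 - 7*o^3 + 8*o^2 + 28*o - 48) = (o - 5)*(o - 4)*(o + 2)*(o^3 - 3*o^2 - 4*o + 12) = (o - 5)*(o - 4)*(o + 2)^2*(o^2 - 5*o + 6) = (o - 5)*(o - 4)*(o - 3)*(o + 2)^2*(o - 2)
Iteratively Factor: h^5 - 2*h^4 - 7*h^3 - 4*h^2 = (h)*(h^4 - 2*h^3 - 7*h^2 - 4*h) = h*(h + 1)*(h^3 - 3*h^2 - 4*h) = h*(h + 1)^2*(h^2 - 4*h) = h^2*(h + 1)^2*(h - 4)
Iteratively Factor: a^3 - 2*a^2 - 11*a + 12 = (a + 3)*(a^2 - 5*a + 4) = (a - 4)*(a + 3)*(a - 1)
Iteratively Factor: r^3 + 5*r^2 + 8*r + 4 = (r + 1)*(r^2 + 4*r + 4) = (r + 1)*(r + 2)*(r + 2)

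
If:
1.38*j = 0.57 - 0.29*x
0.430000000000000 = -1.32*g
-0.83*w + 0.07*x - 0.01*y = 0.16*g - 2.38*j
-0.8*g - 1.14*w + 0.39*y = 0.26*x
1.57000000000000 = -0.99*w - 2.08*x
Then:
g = -0.33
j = 0.78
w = 2.11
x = -1.76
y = 4.32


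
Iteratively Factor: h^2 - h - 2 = (h + 1)*(h - 2)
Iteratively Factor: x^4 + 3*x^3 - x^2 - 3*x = (x + 3)*(x^3 - x) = x*(x + 3)*(x^2 - 1) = x*(x + 1)*(x + 3)*(x - 1)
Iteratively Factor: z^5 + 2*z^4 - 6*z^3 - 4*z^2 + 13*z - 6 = (z - 1)*(z^4 + 3*z^3 - 3*z^2 - 7*z + 6) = (z - 1)^2*(z^3 + 4*z^2 + z - 6) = (z - 1)^2*(z + 2)*(z^2 + 2*z - 3) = (z - 1)^2*(z + 2)*(z + 3)*(z - 1)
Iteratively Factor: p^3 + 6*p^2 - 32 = (p - 2)*(p^2 + 8*p + 16) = (p - 2)*(p + 4)*(p + 4)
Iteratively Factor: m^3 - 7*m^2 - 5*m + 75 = (m - 5)*(m^2 - 2*m - 15) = (m - 5)^2*(m + 3)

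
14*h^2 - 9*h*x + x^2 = (-7*h + x)*(-2*h + x)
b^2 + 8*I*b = b*(b + 8*I)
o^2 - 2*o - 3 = (o - 3)*(o + 1)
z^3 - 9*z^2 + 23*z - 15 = (z - 5)*(z - 3)*(z - 1)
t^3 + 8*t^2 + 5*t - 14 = (t - 1)*(t + 2)*(t + 7)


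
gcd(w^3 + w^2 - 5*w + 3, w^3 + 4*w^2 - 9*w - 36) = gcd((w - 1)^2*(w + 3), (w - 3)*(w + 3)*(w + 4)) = w + 3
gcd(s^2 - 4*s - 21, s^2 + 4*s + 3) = s + 3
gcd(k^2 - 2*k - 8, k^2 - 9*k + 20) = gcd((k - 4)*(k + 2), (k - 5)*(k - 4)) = k - 4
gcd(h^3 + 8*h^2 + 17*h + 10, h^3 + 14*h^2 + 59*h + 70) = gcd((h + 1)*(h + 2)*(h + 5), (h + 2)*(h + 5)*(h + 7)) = h^2 + 7*h + 10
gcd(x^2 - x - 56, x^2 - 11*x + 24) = x - 8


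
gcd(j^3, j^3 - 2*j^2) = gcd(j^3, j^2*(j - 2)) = j^2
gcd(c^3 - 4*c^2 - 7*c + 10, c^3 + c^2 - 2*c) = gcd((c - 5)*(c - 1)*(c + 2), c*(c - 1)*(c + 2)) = c^2 + c - 2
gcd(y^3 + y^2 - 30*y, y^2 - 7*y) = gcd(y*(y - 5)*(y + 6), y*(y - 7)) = y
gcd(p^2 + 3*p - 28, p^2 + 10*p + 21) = p + 7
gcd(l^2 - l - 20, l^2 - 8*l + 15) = l - 5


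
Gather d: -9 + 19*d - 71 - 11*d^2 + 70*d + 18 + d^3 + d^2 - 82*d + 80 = d^3 - 10*d^2 + 7*d + 18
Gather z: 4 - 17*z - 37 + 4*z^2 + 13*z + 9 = 4*z^2 - 4*z - 24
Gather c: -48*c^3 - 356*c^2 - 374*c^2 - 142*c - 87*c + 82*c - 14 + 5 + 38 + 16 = -48*c^3 - 730*c^2 - 147*c + 45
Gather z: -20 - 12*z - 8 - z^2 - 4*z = -z^2 - 16*z - 28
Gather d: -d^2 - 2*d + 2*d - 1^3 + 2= 1 - d^2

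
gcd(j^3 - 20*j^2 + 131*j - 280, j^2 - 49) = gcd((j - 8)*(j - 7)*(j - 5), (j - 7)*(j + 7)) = j - 7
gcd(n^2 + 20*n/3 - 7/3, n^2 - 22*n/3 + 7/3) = n - 1/3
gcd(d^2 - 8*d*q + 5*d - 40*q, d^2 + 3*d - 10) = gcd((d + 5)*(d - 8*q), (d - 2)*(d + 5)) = d + 5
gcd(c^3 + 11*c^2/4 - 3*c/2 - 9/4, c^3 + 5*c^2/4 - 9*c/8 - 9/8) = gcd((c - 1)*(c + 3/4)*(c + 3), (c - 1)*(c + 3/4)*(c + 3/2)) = c^2 - c/4 - 3/4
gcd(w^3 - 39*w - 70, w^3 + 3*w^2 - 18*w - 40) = w^2 + 7*w + 10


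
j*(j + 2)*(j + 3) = j^3 + 5*j^2 + 6*j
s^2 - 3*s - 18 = (s - 6)*(s + 3)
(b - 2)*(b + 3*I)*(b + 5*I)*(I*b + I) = I*b^4 - 8*b^3 - I*b^3 + 8*b^2 - 17*I*b^2 + 16*b + 15*I*b + 30*I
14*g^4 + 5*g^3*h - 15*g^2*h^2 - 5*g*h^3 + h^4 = (-7*g + h)*(-g + h)*(g + h)*(2*g + h)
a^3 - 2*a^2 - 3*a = a*(a - 3)*(a + 1)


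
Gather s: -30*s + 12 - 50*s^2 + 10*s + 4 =-50*s^2 - 20*s + 16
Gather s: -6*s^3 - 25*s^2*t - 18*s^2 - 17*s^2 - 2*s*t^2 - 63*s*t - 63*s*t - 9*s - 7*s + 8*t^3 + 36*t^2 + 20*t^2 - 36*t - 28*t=-6*s^3 + s^2*(-25*t - 35) + s*(-2*t^2 - 126*t - 16) + 8*t^3 + 56*t^2 - 64*t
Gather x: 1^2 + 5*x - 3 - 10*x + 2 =-5*x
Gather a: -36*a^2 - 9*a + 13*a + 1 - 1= -36*a^2 + 4*a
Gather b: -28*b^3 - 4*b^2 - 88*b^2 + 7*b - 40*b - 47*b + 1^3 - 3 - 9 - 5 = -28*b^3 - 92*b^2 - 80*b - 16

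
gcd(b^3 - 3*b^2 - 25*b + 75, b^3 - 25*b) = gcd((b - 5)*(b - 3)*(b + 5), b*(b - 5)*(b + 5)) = b^2 - 25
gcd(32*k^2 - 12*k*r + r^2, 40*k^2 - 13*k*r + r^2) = -8*k + r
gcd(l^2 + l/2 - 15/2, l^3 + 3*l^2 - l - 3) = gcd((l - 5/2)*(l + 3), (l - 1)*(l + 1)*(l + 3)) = l + 3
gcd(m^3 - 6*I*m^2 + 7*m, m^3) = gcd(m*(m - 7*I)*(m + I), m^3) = m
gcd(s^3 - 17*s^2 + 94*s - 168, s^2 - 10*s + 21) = s - 7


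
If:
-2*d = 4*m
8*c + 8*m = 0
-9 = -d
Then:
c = 9/2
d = 9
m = -9/2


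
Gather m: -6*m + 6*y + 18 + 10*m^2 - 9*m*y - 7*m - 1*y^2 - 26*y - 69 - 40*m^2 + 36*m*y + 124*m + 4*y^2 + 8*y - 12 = -30*m^2 + m*(27*y + 111) + 3*y^2 - 12*y - 63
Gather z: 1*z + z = 2*z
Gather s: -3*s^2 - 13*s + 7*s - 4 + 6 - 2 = -3*s^2 - 6*s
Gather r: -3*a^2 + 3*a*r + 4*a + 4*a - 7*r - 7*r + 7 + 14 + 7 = -3*a^2 + 8*a + r*(3*a - 14) + 28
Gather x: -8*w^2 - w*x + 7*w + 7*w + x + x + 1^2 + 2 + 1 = -8*w^2 + 14*w + x*(2 - w) + 4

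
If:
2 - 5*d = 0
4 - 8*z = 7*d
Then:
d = 2/5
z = 3/20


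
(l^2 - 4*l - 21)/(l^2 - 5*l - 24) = (l - 7)/(l - 8)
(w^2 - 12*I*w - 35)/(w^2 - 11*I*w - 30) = (w - 7*I)/(w - 6*I)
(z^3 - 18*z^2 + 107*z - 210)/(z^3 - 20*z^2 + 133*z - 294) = (z - 5)/(z - 7)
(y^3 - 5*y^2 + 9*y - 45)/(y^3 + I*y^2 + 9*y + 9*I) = (y - 5)/(y + I)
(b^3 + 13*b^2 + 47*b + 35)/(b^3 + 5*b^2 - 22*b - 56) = (b^2 + 6*b + 5)/(b^2 - 2*b - 8)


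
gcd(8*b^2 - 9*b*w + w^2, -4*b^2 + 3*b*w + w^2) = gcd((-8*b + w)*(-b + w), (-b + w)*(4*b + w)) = -b + w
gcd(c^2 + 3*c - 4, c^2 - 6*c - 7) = 1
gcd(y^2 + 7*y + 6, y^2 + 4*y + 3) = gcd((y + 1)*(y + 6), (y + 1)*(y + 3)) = y + 1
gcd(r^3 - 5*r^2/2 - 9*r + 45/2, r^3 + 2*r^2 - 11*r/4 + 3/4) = r + 3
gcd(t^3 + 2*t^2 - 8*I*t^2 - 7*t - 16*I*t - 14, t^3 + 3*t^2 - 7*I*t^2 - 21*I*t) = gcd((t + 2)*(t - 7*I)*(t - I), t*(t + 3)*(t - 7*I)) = t - 7*I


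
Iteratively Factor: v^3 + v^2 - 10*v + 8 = (v + 4)*(v^2 - 3*v + 2) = (v - 2)*(v + 4)*(v - 1)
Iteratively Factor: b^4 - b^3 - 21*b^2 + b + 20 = (b - 5)*(b^3 + 4*b^2 - b - 4) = (b - 5)*(b - 1)*(b^2 + 5*b + 4) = (b - 5)*(b - 1)*(b + 1)*(b + 4)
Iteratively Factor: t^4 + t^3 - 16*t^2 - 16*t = (t)*(t^3 + t^2 - 16*t - 16) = t*(t + 4)*(t^2 - 3*t - 4) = t*(t + 1)*(t + 4)*(t - 4)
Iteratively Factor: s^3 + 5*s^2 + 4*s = (s)*(s^2 + 5*s + 4) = s*(s + 1)*(s + 4)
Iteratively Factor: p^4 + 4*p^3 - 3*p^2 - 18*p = (p + 3)*(p^3 + p^2 - 6*p) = (p - 2)*(p + 3)*(p^2 + 3*p) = (p - 2)*(p + 3)^2*(p)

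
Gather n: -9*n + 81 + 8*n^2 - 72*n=8*n^2 - 81*n + 81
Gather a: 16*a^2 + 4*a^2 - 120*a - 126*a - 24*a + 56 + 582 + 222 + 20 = 20*a^2 - 270*a + 880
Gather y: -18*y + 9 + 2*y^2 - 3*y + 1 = 2*y^2 - 21*y + 10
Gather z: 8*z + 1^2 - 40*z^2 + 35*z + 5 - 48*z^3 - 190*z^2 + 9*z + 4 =-48*z^3 - 230*z^2 + 52*z + 10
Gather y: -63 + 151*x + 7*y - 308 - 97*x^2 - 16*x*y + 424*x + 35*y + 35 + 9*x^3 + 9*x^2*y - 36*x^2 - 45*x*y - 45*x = 9*x^3 - 133*x^2 + 530*x + y*(9*x^2 - 61*x + 42) - 336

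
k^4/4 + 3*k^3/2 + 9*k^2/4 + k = k*(k/4 + 1/4)*(k + 1)*(k + 4)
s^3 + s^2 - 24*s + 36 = (s - 3)*(s - 2)*(s + 6)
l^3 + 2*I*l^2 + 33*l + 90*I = (l - 6*I)*(l + 3*I)*(l + 5*I)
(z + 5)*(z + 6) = z^2 + 11*z + 30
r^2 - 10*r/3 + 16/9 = (r - 8/3)*(r - 2/3)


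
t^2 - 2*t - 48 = (t - 8)*(t + 6)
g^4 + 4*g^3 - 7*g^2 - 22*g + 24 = (g - 2)*(g - 1)*(g + 3)*(g + 4)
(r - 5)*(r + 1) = r^2 - 4*r - 5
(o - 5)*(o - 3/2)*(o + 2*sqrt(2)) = o^3 - 13*o^2/2 + 2*sqrt(2)*o^2 - 13*sqrt(2)*o + 15*o/2 + 15*sqrt(2)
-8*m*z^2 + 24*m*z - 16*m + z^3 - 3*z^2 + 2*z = (-8*m + z)*(z - 2)*(z - 1)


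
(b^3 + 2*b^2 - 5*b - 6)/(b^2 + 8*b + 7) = (b^2 + b - 6)/(b + 7)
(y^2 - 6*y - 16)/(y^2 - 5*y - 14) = (y - 8)/(y - 7)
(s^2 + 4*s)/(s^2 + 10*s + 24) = s/(s + 6)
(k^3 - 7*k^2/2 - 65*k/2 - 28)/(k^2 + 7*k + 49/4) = 2*(k^2 - 7*k - 8)/(2*k + 7)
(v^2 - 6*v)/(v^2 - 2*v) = (v - 6)/(v - 2)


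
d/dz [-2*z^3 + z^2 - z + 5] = -6*z^2 + 2*z - 1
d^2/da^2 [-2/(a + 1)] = -4/(a + 1)^3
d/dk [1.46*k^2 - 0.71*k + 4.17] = 2.92*k - 0.71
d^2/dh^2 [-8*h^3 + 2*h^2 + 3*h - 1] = 4 - 48*h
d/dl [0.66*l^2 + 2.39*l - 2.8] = 1.32*l + 2.39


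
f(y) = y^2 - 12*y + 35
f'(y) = 2*y - 12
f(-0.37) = 39.58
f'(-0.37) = -12.74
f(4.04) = 2.84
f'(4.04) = -3.92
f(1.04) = 23.60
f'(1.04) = -9.92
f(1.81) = 16.56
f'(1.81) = -8.38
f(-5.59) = 133.33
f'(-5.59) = -23.18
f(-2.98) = 79.64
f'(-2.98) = -17.96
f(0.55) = 28.70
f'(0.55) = -10.90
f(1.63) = 18.10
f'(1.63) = -8.74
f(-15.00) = 440.00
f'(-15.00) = -42.00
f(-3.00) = 80.00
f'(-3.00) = -18.00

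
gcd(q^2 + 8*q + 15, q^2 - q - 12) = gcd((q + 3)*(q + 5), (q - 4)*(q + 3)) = q + 3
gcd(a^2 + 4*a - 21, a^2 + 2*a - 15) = a - 3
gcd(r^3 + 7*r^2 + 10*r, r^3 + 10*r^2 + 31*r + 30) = r^2 + 7*r + 10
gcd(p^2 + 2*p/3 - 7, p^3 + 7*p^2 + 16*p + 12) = p + 3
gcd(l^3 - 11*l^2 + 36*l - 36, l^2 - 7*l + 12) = l - 3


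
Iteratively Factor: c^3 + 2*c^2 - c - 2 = (c + 1)*(c^2 + c - 2) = (c + 1)*(c + 2)*(c - 1)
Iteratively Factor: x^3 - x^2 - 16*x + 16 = (x - 4)*(x^2 + 3*x - 4) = (x - 4)*(x - 1)*(x + 4)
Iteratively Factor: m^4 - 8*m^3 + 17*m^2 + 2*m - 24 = (m + 1)*(m^3 - 9*m^2 + 26*m - 24) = (m - 4)*(m + 1)*(m^2 - 5*m + 6) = (m - 4)*(m - 2)*(m + 1)*(m - 3)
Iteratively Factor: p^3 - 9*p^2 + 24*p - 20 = (p - 2)*(p^2 - 7*p + 10) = (p - 2)^2*(p - 5)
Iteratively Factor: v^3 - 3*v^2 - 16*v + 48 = (v + 4)*(v^2 - 7*v + 12) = (v - 3)*(v + 4)*(v - 4)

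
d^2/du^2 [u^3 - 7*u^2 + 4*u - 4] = 6*u - 14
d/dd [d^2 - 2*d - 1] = 2*d - 2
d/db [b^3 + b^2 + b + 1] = 3*b^2 + 2*b + 1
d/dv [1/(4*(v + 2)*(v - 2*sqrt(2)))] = ((-v + 2*sqrt(2))*(v + 2) - (v - 2*sqrt(2))^2)/(4*(v + 2)^2*(v - 2*sqrt(2))^3)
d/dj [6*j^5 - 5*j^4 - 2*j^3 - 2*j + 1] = 30*j^4 - 20*j^3 - 6*j^2 - 2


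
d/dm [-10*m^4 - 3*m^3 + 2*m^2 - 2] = m*(-40*m^2 - 9*m + 4)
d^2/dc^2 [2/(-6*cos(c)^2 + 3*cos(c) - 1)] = 6*(-48*sin(c)^4 + 19*sin(c)^2 - 47*cos(c)/2 + 9*cos(3*c)/2 + 31)/(6*sin(c)^2 + 3*cos(c) - 7)^3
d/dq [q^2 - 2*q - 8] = 2*q - 2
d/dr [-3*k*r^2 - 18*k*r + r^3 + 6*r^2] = -6*k*r - 18*k + 3*r^2 + 12*r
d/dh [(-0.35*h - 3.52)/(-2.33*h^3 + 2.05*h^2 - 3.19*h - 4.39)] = (-1.631*h^3 - 23.8873*h^2 + 14.432*h - 9.6923)/(5.4289*h^6 - 9.553*h^5 + 19.0679*h^4 + 7.3784*h^3 - 7.8229*h^2 + 28.0082*h + 19.2721)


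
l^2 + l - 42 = (l - 6)*(l + 7)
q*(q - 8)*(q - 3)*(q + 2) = q^4 - 9*q^3 + 2*q^2 + 48*q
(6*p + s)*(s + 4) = 6*p*s + 24*p + s^2 + 4*s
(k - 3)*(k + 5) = k^2 + 2*k - 15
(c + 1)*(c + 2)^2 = c^3 + 5*c^2 + 8*c + 4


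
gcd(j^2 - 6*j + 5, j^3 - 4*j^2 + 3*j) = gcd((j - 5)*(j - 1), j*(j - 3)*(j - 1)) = j - 1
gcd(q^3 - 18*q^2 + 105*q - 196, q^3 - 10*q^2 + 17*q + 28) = q^2 - 11*q + 28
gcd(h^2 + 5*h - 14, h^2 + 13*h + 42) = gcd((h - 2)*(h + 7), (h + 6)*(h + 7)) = h + 7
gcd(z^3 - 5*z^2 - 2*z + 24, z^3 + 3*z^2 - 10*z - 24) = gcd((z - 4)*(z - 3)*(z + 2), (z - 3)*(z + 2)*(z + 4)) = z^2 - z - 6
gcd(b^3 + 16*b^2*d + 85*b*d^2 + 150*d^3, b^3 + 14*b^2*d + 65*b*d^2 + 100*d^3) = b^2 + 10*b*d + 25*d^2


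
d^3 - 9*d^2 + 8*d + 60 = (d - 6)*(d - 5)*(d + 2)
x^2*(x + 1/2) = x^3 + x^2/2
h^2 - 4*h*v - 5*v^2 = (h - 5*v)*(h + v)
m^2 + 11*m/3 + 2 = (m + 2/3)*(m + 3)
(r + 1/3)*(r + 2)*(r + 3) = r^3 + 16*r^2/3 + 23*r/3 + 2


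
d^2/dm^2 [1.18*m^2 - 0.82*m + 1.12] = 2.36000000000000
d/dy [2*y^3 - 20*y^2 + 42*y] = 6*y^2 - 40*y + 42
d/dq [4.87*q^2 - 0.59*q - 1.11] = 9.74*q - 0.59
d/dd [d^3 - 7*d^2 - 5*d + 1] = 3*d^2 - 14*d - 5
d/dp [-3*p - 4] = -3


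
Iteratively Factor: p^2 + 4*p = (p + 4)*(p)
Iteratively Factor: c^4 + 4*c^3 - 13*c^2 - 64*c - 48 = (c - 4)*(c^3 + 8*c^2 + 19*c + 12) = (c - 4)*(c + 1)*(c^2 + 7*c + 12) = (c - 4)*(c + 1)*(c + 3)*(c + 4)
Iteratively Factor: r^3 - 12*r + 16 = (r + 4)*(r^2 - 4*r + 4) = (r - 2)*(r + 4)*(r - 2)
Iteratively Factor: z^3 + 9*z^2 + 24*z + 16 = (z + 1)*(z^2 + 8*z + 16) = (z + 1)*(z + 4)*(z + 4)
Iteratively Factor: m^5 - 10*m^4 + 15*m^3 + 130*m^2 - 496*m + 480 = (m - 4)*(m^4 - 6*m^3 - 9*m^2 + 94*m - 120) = (m - 4)*(m - 3)*(m^3 - 3*m^2 - 18*m + 40) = (m - 4)*(m - 3)*(m + 4)*(m^2 - 7*m + 10) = (m - 4)*(m - 3)*(m - 2)*(m + 4)*(m - 5)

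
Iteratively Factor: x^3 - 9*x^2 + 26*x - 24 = (x - 4)*(x^2 - 5*x + 6) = (x - 4)*(x - 2)*(x - 3)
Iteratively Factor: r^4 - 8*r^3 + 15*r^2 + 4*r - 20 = (r + 1)*(r^3 - 9*r^2 + 24*r - 20) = (r - 2)*(r + 1)*(r^2 - 7*r + 10) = (r - 2)^2*(r + 1)*(r - 5)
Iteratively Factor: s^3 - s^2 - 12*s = (s)*(s^2 - s - 12) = s*(s + 3)*(s - 4)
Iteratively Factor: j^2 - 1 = (j + 1)*(j - 1)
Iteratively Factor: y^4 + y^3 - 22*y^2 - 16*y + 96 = (y - 2)*(y^3 + 3*y^2 - 16*y - 48) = (y - 2)*(y + 3)*(y^2 - 16) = (y - 4)*(y - 2)*(y + 3)*(y + 4)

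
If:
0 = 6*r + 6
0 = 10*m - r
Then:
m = -1/10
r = -1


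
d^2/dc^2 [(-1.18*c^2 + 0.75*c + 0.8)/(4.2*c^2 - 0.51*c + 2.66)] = (21.40488*c^3 + 163.76976*c^2 - 60.5556*c - 32.122556)/(74.088*c^6 - 26.9892*c^5 + 144.04446*c^4 - 34.318971*c^3 + 91.228158*c^2 - 10.825668*c + 18.821096)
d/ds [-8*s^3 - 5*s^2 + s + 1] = -24*s^2 - 10*s + 1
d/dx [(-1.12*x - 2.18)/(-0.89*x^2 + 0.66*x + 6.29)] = (0.9968*x^2 - 0.7392*x - (1.12*x + 2.18)*(1.78*x - 0.66) - 7.0448)/(-0.89*x^2 + 0.66*x + 6.29)^2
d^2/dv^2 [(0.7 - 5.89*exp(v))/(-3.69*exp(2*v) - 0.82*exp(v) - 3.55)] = (80.1988289999999*exp(4*v) - 55.947042*exp(3*v) - 469.29051*exp(2*v) + 19.06213*exp(v) + 76.266425)*exp(v)/(50.243409*exp(6*v) + 33.495606*exp(5*v) + 152.454933*exp(4*v) + 65.000908*exp(3*v) + 146.670735*exp(2*v) + 31.00215*exp(v) + 44.738875)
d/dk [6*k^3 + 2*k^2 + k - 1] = 18*k^2 + 4*k + 1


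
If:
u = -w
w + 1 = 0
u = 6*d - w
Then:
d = 0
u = 1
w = -1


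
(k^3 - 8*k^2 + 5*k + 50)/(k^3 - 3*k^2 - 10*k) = (k - 5)/k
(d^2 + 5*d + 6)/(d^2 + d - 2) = (d + 3)/(d - 1)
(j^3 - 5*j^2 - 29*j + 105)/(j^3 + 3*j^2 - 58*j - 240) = (j^2 - 10*j + 21)/(j^2 - 2*j - 48)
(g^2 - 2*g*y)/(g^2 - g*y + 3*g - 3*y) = g*(g - 2*y)/(g^2 - g*y + 3*g - 3*y)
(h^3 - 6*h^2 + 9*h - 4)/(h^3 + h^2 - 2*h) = (h^2 - 5*h + 4)/(h*(h + 2))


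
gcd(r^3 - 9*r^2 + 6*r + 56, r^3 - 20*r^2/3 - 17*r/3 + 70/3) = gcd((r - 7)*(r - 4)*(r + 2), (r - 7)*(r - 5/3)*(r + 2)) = r^2 - 5*r - 14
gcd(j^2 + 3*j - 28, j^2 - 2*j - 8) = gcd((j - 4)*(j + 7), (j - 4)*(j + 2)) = j - 4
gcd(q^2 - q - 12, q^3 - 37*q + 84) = q - 4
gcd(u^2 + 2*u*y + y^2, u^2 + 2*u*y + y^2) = u^2 + 2*u*y + y^2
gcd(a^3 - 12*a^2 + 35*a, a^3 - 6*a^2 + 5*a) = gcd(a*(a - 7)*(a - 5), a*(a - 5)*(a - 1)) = a^2 - 5*a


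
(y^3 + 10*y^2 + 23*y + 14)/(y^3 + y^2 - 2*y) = (y^2 + 8*y + 7)/(y*(y - 1))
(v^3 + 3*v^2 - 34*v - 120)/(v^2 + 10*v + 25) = (v^2 - 2*v - 24)/(v + 5)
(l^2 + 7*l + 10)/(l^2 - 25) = (l + 2)/(l - 5)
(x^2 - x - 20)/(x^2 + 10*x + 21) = (x^2 - x - 20)/(x^2 + 10*x + 21)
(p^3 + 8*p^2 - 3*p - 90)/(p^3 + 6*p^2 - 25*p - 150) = (p - 3)/(p - 5)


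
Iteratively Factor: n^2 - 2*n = (n - 2)*(n)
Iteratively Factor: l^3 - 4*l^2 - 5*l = (l)*(l^2 - 4*l - 5) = l*(l + 1)*(l - 5)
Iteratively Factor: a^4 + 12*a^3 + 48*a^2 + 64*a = (a + 4)*(a^3 + 8*a^2 + 16*a) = a*(a + 4)*(a^2 + 8*a + 16) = a*(a + 4)^2*(a + 4)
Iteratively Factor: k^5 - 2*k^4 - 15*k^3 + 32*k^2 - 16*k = (k - 1)*(k^4 - k^3 - 16*k^2 + 16*k) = (k - 1)*(k + 4)*(k^3 - 5*k^2 + 4*k) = (k - 1)^2*(k + 4)*(k^2 - 4*k) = k*(k - 1)^2*(k + 4)*(k - 4)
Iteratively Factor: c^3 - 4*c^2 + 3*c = (c - 1)*(c^2 - 3*c) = (c - 3)*(c - 1)*(c)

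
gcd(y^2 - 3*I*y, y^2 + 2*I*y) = y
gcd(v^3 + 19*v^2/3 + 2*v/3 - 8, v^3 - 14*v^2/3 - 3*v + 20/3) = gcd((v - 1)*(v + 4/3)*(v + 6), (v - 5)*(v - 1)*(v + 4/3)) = v^2 + v/3 - 4/3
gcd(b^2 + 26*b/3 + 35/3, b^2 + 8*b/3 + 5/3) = b + 5/3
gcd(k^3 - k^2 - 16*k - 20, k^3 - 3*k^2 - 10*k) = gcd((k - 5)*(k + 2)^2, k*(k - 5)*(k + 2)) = k^2 - 3*k - 10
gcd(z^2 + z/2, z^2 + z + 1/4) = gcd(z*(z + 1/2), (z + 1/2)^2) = z + 1/2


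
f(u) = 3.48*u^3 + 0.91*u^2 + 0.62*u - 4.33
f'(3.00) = 100.04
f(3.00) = 99.68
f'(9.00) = 862.64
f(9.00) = 2611.88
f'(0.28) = 1.95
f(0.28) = -4.01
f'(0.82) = 9.13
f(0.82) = -1.29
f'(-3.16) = 99.12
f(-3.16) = -107.01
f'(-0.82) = 6.15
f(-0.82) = -6.15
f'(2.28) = 59.04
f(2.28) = 43.06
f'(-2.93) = 84.91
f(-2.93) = -85.87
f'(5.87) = 371.03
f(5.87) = 734.54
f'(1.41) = 23.94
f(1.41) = 8.11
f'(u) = 10.44*u^2 + 1.82*u + 0.62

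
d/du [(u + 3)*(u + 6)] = 2*u + 9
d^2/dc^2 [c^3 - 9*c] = 6*c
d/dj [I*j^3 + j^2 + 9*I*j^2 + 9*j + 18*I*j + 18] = 3*I*j^2 + j*(2 + 18*I) + 9 + 18*I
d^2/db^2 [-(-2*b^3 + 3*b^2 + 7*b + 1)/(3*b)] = 4/3 - 2/(3*b^3)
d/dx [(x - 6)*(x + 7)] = 2*x + 1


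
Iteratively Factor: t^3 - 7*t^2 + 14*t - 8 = (t - 1)*(t^2 - 6*t + 8) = (t - 4)*(t - 1)*(t - 2)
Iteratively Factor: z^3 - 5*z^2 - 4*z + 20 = (z - 5)*(z^2 - 4) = (z - 5)*(z - 2)*(z + 2)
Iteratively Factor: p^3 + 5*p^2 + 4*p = (p)*(p^2 + 5*p + 4) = p*(p + 1)*(p + 4)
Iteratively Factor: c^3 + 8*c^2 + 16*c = (c + 4)*(c^2 + 4*c) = c*(c + 4)*(c + 4)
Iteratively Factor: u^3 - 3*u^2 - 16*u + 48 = (u + 4)*(u^2 - 7*u + 12) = (u - 4)*(u + 4)*(u - 3)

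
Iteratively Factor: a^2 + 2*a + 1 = (a + 1)*(a + 1)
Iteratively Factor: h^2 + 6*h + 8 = (h + 4)*(h + 2)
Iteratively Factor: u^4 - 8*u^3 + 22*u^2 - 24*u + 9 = (u - 3)*(u^3 - 5*u^2 + 7*u - 3) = (u - 3)*(u - 1)*(u^2 - 4*u + 3) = (u - 3)*(u - 1)^2*(u - 3)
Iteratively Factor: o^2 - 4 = (o - 2)*(o + 2)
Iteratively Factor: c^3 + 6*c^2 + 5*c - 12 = (c - 1)*(c^2 + 7*c + 12) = (c - 1)*(c + 4)*(c + 3)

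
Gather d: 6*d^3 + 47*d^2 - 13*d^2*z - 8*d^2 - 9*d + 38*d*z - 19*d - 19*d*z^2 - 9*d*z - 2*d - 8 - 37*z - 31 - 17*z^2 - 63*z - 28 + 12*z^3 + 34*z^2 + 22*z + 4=6*d^3 + d^2*(39 - 13*z) + d*(-19*z^2 + 29*z - 30) + 12*z^3 + 17*z^2 - 78*z - 63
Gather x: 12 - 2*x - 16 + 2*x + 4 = 0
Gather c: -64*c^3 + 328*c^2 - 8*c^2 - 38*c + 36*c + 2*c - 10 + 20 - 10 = -64*c^3 + 320*c^2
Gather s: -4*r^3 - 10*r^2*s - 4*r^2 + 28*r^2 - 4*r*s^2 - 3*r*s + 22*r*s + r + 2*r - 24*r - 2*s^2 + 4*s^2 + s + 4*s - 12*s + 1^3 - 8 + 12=-4*r^3 + 24*r^2 - 21*r + s^2*(2 - 4*r) + s*(-10*r^2 + 19*r - 7) + 5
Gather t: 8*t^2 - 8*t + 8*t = 8*t^2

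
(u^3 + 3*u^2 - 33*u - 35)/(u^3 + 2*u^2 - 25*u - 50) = (u^2 + 8*u + 7)/(u^2 + 7*u + 10)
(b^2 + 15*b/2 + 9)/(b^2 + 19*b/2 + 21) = (2*b + 3)/(2*b + 7)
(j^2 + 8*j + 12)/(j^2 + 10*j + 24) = (j + 2)/(j + 4)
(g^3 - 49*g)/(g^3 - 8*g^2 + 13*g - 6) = g*(g^2 - 49)/(g^3 - 8*g^2 + 13*g - 6)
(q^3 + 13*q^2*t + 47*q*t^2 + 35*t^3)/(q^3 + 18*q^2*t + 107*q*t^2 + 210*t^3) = (q + t)/(q + 6*t)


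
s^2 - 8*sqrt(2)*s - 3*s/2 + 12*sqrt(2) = (s - 3/2)*(s - 8*sqrt(2))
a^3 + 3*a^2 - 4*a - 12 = (a - 2)*(a + 2)*(a + 3)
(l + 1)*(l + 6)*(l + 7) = l^3 + 14*l^2 + 55*l + 42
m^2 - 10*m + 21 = (m - 7)*(m - 3)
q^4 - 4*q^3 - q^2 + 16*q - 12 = (q - 3)*(q - 2)*(q - 1)*(q + 2)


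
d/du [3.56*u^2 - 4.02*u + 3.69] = 7.12*u - 4.02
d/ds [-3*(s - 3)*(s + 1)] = 6 - 6*s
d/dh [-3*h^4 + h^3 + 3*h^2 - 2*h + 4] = -12*h^3 + 3*h^2 + 6*h - 2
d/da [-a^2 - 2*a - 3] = -2*a - 2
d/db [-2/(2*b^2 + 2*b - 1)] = 4*(2*b + 1)/(2*b^2 + 2*b - 1)^2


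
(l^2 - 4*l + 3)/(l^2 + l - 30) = (l^2 - 4*l + 3)/(l^2 + l - 30)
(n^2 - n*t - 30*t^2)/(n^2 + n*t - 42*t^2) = (n + 5*t)/(n + 7*t)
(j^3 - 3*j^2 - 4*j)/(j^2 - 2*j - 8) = j*(j + 1)/(j + 2)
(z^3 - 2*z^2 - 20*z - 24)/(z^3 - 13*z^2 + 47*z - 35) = (z^3 - 2*z^2 - 20*z - 24)/(z^3 - 13*z^2 + 47*z - 35)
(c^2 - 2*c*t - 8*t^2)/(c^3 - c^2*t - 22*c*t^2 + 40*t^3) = (-c - 2*t)/(-c^2 - 3*c*t + 10*t^2)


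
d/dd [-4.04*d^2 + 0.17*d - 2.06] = 0.17 - 8.08*d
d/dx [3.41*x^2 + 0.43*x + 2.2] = 6.82*x + 0.43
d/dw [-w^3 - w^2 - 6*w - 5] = -3*w^2 - 2*w - 6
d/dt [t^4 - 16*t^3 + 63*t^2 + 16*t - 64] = 4*t^3 - 48*t^2 + 126*t + 16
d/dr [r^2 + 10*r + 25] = 2*r + 10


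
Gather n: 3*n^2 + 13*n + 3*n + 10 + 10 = 3*n^2 + 16*n + 20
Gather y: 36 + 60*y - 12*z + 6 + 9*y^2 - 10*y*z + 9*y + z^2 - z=9*y^2 + y*(69 - 10*z) + z^2 - 13*z + 42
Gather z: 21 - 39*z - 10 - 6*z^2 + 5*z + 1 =-6*z^2 - 34*z + 12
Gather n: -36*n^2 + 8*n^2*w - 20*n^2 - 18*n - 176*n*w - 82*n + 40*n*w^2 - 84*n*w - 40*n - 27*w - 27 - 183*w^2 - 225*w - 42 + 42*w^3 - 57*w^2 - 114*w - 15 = n^2*(8*w - 56) + n*(40*w^2 - 260*w - 140) + 42*w^3 - 240*w^2 - 366*w - 84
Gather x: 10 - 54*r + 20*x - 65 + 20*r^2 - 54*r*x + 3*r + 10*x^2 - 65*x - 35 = 20*r^2 - 51*r + 10*x^2 + x*(-54*r - 45) - 90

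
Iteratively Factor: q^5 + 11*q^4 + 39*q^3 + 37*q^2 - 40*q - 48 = (q + 1)*(q^4 + 10*q^3 + 29*q^2 + 8*q - 48) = (q + 1)*(q + 4)*(q^3 + 6*q^2 + 5*q - 12) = (q + 1)*(q + 4)^2*(q^2 + 2*q - 3) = (q - 1)*(q + 1)*(q + 4)^2*(q + 3)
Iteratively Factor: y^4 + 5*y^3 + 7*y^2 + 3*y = (y + 1)*(y^3 + 4*y^2 + 3*y) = y*(y + 1)*(y^2 + 4*y + 3) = y*(y + 1)^2*(y + 3)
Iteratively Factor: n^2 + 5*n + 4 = (n + 1)*(n + 4)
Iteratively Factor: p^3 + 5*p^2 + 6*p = (p)*(p^2 + 5*p + 6) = p*(p + 2)*(p + 3)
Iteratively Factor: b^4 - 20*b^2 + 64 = (b - 4)*(b^3 + 4*b^2 - 4*b - 16) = (b - 4)*(b + 4)*(b^2 - 4) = (b - 4)*(b - 2)*(b + 4)*(b + 2)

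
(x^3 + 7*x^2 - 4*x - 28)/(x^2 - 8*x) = (x^3 + 7*x^2 - 4*x - 28)/(x*(x - 8))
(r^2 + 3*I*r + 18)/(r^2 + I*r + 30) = (r - 3*I)/(r - 5*I)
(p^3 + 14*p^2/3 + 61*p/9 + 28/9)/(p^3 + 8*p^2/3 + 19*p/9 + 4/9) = (3*p + 7)/(3*p + 1)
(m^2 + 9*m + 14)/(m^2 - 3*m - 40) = (m^2 + 9*m + 14)/(m^2 - 3*m - 40)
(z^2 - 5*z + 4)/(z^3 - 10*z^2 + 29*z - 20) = 1/(z - 5)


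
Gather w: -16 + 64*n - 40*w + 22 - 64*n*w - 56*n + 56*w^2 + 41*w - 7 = 8*n + 56*w^2 + w*(1 - 64*n) - 1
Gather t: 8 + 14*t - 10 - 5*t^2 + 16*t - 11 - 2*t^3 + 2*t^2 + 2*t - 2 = -2*t^3 - 3*t^2 + 32*t - 15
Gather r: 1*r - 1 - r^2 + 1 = -r^2 + r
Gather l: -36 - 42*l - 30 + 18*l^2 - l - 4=18*l^2 - 43*l - 70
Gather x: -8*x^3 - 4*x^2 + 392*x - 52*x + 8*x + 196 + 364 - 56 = -8*x^3 - 4*x^2 + 348*x + 504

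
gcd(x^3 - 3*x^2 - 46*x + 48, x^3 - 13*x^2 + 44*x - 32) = x^2 - 9*x + 8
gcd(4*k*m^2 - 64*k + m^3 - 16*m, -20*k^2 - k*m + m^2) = 4*k + m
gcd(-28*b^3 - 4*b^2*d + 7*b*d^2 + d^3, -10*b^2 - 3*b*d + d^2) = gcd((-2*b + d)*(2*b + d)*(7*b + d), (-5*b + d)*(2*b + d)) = 2*b + d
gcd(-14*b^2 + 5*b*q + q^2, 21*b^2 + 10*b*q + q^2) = 7*b + q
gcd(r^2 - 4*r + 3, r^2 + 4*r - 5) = r - 1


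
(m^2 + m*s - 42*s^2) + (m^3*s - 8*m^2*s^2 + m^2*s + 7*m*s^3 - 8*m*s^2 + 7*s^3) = m^3*s - 8*m^2*s^2 + m^2*s + m^2 + 7*m*s^3 - 8*m*s^2 + m*s + 7*s^3 - 42*s^2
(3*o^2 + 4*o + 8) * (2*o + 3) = 6*o^3 + 17*o^2 + 28*o + 24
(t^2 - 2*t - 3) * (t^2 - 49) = t^4 - 2*t^3 - 52*t^2 + 98*t + 147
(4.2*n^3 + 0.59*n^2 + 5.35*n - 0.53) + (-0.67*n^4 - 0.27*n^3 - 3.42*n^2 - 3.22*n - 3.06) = -0.67*n^4 + 3.93*n^3 - 2.83*n^2 + 2.13*n - 3.59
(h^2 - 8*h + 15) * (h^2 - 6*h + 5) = h^4 - 14*h^3 + 68*h^2 - 130*h + 75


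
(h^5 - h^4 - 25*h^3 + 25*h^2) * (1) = h^5 - h^4 - 25*h^3 + 25*h^2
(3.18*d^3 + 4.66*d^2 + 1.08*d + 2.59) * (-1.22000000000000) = -3.8796*d^3 - 5.6852*d^2 - 1.3176*d - 3.1598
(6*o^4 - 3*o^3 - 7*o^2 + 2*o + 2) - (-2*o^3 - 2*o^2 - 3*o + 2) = 6*o^4 - o^3 - 5*o^2 + 5*o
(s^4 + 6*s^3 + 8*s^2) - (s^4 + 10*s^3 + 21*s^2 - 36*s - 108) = -4*s^3 - 13*s^2 + 36*s + 108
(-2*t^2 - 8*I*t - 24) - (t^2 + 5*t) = -3*t^2 - 5*t - 8*I*t - 24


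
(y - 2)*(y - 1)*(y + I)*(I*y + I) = I*y^4 - y^3 - 2*I*y^3 + 2*y^2 - I*y^2 + y + 2*I*y - 2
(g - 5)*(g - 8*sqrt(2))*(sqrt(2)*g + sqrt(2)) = sqrt(2)*g^3 - 16*g^2 - 4*sqrt(2)*g^2 - 5*sqrt(2)*g + 64*g + 80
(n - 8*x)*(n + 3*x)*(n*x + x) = n^3*x - 5*n^2*x^2 + n^2*x - 24*n*x^3 - 5*n*x^2 - 24*x^3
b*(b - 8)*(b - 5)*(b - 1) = b^4 - 14*b^3 + 53*b^2 - 40*b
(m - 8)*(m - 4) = m^2 - 12*m + 32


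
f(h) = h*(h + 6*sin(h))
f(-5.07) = -2.79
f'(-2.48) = 3.09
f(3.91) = -1.02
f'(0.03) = 0.42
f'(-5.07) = -15.17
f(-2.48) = 15.29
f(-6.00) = 25.94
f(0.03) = 0.01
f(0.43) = 1.26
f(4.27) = -4.92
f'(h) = h*(6*cos(h) + 1) + h + 6*sin(h)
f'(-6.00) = -44.89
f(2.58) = 14.90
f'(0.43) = 5.71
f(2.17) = 15.46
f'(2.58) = -4.75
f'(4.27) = -7.85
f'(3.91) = -13.22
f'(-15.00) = 34.47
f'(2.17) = 1.95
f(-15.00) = 283.53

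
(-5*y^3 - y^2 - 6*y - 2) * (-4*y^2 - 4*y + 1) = 20*y^5 + 24*y^4 + 23*y^3 + 31*y^2 + 2*y - 2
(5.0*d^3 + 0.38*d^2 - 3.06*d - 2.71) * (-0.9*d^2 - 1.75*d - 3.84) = -4.5*d^5 - 9.092*d^4 - 17.111*d^3 + 6.3348*d^2 + 16.4929*d + 10.4064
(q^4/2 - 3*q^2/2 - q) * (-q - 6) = -q^5/2 - 3*q^4 + 3*q^3/2 + 10*q^2 + 6*q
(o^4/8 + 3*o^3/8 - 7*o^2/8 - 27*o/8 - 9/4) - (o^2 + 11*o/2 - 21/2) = o^4/8 + 3*o^3/8 - 15*o^2/8 - 71*o/8 + 33/4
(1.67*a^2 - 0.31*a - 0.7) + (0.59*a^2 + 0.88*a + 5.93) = 2.26*a^2 + 0.57*a + 5.23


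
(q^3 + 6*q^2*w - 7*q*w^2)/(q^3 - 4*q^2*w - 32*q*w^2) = (-q^2 - 6*q*w + 7*w^2)/(-q^2 + 4*q*w + 32*w^2)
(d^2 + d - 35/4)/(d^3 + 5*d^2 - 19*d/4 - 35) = 1/(d + 4)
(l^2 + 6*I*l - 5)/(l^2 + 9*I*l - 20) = (l + I)/(l + 4*I)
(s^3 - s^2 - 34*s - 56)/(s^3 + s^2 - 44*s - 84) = (s + 4)/(s + 6)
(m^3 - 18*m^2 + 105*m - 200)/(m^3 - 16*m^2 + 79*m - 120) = (m - 5)/(m - 3)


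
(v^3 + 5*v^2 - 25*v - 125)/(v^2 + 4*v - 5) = (v^2 - 25)/(v - 1)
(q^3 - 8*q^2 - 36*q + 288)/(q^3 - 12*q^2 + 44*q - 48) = (q^2 - 2*q - 48)/(q^2 - 6*q + 8)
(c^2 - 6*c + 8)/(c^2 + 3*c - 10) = (c - 4)/(c + 5)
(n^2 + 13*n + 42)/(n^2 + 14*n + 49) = (n + 6)/(n + 7)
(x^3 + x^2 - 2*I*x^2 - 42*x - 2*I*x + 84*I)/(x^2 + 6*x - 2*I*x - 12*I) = (x^2 + x - 42)/(x + 6)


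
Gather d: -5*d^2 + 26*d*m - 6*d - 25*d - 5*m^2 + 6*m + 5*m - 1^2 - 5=-5*d^2 + d*(26*m - 31) - 5*m^2 + 11*m - 6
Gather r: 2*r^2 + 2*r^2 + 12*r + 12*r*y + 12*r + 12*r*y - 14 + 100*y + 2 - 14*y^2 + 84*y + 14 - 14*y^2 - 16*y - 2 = 4*r^2 + r*(24*y + 24) - 28*y^2 + 168*y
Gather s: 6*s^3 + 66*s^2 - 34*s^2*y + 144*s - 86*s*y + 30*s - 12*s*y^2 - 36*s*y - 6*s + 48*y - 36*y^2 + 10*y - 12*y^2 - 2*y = 6*s^3 + s^2*(66 - 34*y) + s*(-12*y^2 - 122*y + 168) - 48*y^2 + 56*y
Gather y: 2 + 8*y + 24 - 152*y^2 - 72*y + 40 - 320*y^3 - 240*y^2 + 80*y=-320*y^3 - 392*y^2 + 16*y + 66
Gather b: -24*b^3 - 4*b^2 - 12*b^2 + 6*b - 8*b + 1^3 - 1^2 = -24*b^3 - 16*b^2 - 2*b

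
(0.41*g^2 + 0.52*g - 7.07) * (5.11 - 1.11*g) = -0.4551*g^3 + 1.5179*g^2 + 10.5049*g - 36.1277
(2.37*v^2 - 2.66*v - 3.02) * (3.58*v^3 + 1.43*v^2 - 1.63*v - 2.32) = 8.4846*v^5 - 6.1337*v^4 - 18.4785*v^3 - 5.4812*v^2 + 11.0938*v + 7.0064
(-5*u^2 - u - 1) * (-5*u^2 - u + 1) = 25*u^4 + 10*u^3 + u^2 - 1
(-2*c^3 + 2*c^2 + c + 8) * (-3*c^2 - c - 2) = 6*c^5 - 4*c^4 - c^3 - 29*c^2 - 10*c - 16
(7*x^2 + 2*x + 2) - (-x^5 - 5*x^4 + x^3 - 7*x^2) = x^5 + 5*x^4 - x^3 + 14*x^2 + 2*x + 2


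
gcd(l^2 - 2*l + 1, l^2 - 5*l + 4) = l - 1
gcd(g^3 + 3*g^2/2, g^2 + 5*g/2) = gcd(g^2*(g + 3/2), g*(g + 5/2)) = g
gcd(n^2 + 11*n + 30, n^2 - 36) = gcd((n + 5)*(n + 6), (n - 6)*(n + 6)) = n + 6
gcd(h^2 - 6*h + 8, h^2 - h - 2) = h - 2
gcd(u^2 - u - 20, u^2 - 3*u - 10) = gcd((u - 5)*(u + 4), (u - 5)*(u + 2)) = u - 5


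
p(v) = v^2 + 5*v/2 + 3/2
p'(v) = 2*v + 5/2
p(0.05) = 1.63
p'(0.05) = 2.60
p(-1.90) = 0.36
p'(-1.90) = -1.30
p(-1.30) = -0.06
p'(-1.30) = -0.10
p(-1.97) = 0.46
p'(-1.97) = -1.44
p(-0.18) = 1.08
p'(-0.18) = 2.14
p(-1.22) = -0.06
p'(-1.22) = 0.06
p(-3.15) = 3.55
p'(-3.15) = -3.80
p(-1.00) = 0.00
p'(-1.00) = 0.50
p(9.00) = 105.00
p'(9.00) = 20.50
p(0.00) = 1.50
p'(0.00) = 2.50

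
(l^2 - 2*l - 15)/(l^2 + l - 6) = (l - 5)/(l - 2)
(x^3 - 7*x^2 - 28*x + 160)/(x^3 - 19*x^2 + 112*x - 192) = (x^2 + x - 20)/(x^2 - 11*x + 24)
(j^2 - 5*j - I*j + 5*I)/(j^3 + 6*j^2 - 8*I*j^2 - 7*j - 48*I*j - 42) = (j - 5)/(j^2 + j*(6 - 7*I) - 42*I)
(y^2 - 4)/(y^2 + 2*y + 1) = (y^2 - 4)/(y^2 + 2*y + 1)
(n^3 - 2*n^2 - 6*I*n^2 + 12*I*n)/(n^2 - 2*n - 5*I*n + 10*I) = n*(n - 6*I)/(n - 5*I)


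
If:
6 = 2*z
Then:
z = 3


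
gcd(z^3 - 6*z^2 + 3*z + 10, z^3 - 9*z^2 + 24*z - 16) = 1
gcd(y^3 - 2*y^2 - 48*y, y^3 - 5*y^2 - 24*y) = y^2 - 8*y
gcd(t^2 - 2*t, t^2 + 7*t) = t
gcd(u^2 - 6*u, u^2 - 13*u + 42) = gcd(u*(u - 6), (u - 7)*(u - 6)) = u - 6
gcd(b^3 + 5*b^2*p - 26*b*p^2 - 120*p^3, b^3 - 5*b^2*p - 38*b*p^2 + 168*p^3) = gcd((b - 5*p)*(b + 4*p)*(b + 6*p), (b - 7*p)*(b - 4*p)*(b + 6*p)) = b + 6*p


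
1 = 1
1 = 1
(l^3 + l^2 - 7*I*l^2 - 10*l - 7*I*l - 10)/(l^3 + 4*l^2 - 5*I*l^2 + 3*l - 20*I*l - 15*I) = (l - 2*I)/(l + 3)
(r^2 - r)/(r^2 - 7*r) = (r - 1)/(r - 7)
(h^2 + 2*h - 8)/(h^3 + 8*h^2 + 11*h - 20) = (h - 2)/(h^2 + 4*h - 5)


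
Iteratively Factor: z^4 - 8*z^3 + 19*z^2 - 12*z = (z - 3)*(z^3 - 5*z^2 + 4*z) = (z - 3)*(z - 1)*(z^2 - 4*z) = z*(z - 3)*(z - 1)*(z - 4)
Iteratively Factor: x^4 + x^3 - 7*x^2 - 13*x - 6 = (x + 1)*(x^3 - 7*x - 6) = (x + 1)^2*(x^2 - x - 6) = (x - 3)*(x + 1)^2*(x + 2)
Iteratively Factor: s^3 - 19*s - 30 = (s + 3)*(s^2 - 3*s - 10) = (s - 5)*(s + 3)*(s + 2)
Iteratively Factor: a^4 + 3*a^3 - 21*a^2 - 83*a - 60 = (a + 3)*(a^3 - 21*a - 20) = (a + 1)*(a + 3)*(a^2 - a - 20) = (a - 5)*(a + 1)*(a + 3)*(a + 4)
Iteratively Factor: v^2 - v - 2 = (v - 2)*(v + 1)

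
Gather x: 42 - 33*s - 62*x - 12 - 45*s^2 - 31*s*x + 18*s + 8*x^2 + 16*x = -45*s^2 - 15*s + 8*x^2 + x*(-31*s - 46) + 30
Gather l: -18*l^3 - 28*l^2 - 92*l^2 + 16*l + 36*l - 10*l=-18*l^3 - 120*l^2 + 42*l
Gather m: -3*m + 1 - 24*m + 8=9 - 27*m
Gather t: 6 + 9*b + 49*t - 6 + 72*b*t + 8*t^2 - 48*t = 9*b + 8*t^2 + t*(72*b + 1)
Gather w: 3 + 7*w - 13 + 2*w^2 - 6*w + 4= 2*w^2 + w - 6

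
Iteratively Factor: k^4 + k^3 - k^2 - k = (k - 1)*(k^3 + 2*k^2 + k) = (k - 1)*(k + 1)*(k^2 + k) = k*(k - 1)*(k + 1)*(k + 1)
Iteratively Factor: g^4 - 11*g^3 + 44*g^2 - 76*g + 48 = (g - 2)*(g^3 - 9*g^2 + 26*g - 24) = (g - 3)*(g - 2)*(g^2 - 6*g + 8) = (g - 4)*(g - 3)*(g - 2)*(g - 2)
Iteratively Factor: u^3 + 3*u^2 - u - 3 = (u + 1)*(u^2 + 2*u - 3) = (u + 1)*(u + 3)*(u - 1)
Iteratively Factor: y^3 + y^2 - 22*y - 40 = (y + 2)*(y^2 - y - 20) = (y + 2)*(y + 4)*(y - 5)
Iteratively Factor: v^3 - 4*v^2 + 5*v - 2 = (v - 1)*(v^2 - 3*v + 2) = (v - 2)*(v - 1)*(v - 1)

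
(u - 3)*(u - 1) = u^2 - 4*u + 3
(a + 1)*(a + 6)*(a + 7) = a^3 + 14*a^2 + 55*a + 42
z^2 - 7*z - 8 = (z - 8)*(z + 1)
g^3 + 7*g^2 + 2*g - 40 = (g - 2)*(g + 4)*(g + 5)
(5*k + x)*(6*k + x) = 30*k^2 + 11*k*x + x^2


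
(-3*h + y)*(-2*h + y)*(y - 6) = 6*h^2*y - 36*h^2 - 5*h*y^2 + 30*h*y + y^3 - 6*y^2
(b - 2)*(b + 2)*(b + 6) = b^3 + 6*b^2 - 4*b - 24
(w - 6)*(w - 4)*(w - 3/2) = w^3 - 23*w^2/2 + 39*w - 36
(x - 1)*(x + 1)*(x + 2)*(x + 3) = x^4 + 5*x^3 + 5*x^2 - 5*x - 6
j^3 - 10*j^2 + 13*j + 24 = (j - 8)*(j - 3)*(j + 1)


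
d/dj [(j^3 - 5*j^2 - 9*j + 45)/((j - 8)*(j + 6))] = (j^4 - 4*j^3 - 125*j^2 + 390*j + 522)/(j^4 - 4*j^3 - 92*j^2 + 192*j + 2304)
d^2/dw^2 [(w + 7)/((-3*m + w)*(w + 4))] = 2*((3*m - w)^2*(w + 4) - (3*m - w)^2*(w + 7) - (3*m - w)*(w + 4)^2 + (3*m - w)*(w + 4)*(w + 7) - (w + 4)^2*(w + 7))/((3*m - w)^3*(w + 4)^3)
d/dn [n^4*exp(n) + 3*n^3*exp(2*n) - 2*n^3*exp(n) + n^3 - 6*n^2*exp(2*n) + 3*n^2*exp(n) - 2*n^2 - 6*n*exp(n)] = n^4*exp(n) + 6*n^3*exp(2*n) + 2*n^3*exp(n) - 3*n^2*exp(2*n) - 3*n^2*exp(n) + 3*n^2 - 12*n*exp(2*n) - 4*n - 6*exp(n)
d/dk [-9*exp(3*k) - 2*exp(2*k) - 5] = (-27*exp(k) - 4)*exp(2*k)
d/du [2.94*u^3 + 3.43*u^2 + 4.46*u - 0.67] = 8.82*u^2 + 6.86*u + 4.46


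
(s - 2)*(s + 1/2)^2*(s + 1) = s^4 - 11*s^2/4 - 9*s/4 - 1/2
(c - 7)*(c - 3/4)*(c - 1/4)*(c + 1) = c^4 - 7*c^3 - 13*c^2/16 + 47*c/8 - 21/16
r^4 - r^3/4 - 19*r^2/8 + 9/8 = (r - 3/2)*(r - 3/4)*(r + 1)^2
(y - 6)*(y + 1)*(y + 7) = y^3 + 2*y^2 - 41*y - 42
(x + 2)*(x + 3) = x^2 + 5*x + 6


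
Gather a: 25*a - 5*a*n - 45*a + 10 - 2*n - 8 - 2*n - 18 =a*(-5*n - 20) - 4*n - 16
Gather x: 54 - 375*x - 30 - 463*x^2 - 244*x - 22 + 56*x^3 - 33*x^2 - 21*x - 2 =56*x^3 - 496*x^2 - 640*x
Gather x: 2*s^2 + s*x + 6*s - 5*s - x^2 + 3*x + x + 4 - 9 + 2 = 2*s^2 + s - x^2 + x*(s + 4) - 3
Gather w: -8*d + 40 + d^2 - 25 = d^2 - 8*d + 15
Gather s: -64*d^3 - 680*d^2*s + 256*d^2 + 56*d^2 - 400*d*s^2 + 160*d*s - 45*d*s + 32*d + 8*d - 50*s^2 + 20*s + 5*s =-64*d^3 + 312*d^2 + 40*d + s^2*(-400*d - 50) + s*(-680*d^2 + 115*d + 25)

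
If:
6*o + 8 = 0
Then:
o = -4/3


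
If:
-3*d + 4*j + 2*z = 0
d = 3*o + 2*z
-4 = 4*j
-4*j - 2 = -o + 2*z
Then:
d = -10/11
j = -1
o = -8/11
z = 7/11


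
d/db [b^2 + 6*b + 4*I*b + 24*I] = 2*b + 6 + 4*I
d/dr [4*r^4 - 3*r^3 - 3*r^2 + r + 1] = 16*r^3 - 9*r^2 - 6*r + 1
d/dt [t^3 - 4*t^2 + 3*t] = 3*t^2 - 8*t + 3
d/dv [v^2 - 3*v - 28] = 2*v - 3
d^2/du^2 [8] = 0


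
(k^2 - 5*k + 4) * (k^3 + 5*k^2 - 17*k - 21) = k^5 - 38*k^3 + 84*k^2 + 37*k - 84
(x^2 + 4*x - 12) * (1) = x^2 + 4*x - 12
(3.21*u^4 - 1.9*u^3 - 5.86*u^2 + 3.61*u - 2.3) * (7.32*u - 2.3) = 23.4972*u^5 - 21.291*u^4 - 38.5252*u^3 + 39.9032*u^2 - 25.139*u + 5.29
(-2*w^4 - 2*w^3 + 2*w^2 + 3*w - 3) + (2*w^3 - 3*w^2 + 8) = -2*w^4 - w^2 + 3*w + 5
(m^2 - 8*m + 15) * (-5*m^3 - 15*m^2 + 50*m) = -5*m^5 + 25*m^4 + 95*m^3 - 625*m^2 + 750*m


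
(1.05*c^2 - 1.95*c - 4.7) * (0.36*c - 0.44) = 0.378*c^3 - 1.164*c^2 - 0.834*c + 2.068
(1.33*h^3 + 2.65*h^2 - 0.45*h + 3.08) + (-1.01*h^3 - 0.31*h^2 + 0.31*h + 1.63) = 0.32*h^3 + 2.34*h^2 - 0.14*h + 4.71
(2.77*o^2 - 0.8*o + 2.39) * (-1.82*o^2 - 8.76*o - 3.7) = -5.0414*o^4 - 22.8092*o^3 - 7.5908*o^2 - 17.9764*o - 8.843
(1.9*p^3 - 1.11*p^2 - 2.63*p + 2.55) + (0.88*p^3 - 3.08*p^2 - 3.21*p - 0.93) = 2.78*p^3 - 4.19*p^2 - 5.84*p + 1.62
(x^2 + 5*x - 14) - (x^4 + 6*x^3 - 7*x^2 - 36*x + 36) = -x^4 - 6*x^3 + 8*x^2 + 41*x - 50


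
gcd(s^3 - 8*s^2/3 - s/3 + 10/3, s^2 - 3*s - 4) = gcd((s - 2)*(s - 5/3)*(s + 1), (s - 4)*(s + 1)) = s + 1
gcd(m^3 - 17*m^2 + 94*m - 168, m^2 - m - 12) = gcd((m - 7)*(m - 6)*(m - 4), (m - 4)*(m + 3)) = m - 4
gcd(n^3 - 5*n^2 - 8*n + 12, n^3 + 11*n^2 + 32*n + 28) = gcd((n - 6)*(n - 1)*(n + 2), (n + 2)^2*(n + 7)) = n + 2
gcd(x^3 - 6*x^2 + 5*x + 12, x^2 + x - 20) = x - 4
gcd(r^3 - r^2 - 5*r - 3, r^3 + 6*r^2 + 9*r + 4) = r^2 + 2*r + 1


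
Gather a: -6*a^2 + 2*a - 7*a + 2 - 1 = -6*a^2 - 5*a + 1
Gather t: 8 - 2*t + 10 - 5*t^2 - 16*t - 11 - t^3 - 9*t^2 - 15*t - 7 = -t^3 - 14*t^2 - 33*t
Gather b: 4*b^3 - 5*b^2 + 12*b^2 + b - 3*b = 4*b^3 + 7*b^2 - 2*b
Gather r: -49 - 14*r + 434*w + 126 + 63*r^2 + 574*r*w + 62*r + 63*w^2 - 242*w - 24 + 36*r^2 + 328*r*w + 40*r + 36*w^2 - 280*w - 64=99*r^2 + r*(902*w + 88) + 99*w^2 - 88*w - 11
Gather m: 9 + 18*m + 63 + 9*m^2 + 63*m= 9*m^2 + 81*m + 72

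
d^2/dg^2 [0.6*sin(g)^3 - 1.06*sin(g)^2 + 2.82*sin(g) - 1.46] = -3.27*sin(g) + 1.35*sin(3*g) - 2.12*cos(2*g)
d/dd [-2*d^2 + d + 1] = 1 - 4*d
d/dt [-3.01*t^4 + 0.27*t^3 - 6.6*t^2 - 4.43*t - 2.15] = -12.04*t^3 + 0.81*t^2 - 13.2*t - 4.43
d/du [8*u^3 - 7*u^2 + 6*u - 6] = 24*u^2 - 14*u + 6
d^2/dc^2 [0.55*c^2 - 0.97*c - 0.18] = 1.10000000000000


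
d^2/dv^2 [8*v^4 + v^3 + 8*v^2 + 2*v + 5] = 96*v^2 + 6*v + 16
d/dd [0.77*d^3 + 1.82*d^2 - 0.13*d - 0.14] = 2.31*d^2 + 3.64*d - 0.13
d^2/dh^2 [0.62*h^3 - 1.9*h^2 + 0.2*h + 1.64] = 3.72*h - 3.8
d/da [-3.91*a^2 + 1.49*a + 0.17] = 1.49 - 7.82*a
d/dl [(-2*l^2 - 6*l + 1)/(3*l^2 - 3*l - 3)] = (8*l^2 + 2*l + 7)/(3*(l^4 - 2*l^3 - l^2 + 2*l + 1))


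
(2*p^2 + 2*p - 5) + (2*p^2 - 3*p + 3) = 4*p^2 - p - 2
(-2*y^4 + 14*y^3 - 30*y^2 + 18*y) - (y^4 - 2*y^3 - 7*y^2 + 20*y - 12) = -3*y^4 + 16*y^3 - 23*y^2 - 2*y + 12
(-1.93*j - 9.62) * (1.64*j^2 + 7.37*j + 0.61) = -3.1652*j^3 - 30.0009*j^2 - 72.0767*j - 5.8682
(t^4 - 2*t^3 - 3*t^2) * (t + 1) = t^5 - t^4 - 5*t^3 - 3*t^2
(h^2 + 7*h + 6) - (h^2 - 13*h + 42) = 20*h - 36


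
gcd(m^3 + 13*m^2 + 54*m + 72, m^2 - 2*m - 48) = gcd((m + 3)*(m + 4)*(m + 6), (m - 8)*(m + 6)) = m + 6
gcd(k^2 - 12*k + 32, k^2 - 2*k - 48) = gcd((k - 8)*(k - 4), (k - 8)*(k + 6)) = k - 8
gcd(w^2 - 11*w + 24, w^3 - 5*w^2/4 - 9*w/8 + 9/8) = 1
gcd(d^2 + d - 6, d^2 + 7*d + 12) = d + 3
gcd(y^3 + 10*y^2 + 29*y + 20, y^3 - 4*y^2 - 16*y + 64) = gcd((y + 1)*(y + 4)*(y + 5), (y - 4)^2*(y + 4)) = y + 4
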